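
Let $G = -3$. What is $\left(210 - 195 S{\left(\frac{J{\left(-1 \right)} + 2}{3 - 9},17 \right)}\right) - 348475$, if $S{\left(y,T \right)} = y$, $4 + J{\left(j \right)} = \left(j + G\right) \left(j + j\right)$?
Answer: $-348070$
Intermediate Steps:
$J{\left(j \right)} = -4 + 2 j \left(-3 + j\right)$ ($J{\left(j \right)} = -4 + \left(j - 3\right) \left(j + j\right) = -4 + \left(-3 + j\right) 2 j = -4 + 2 j \left(-3 + j\right)$)
$\left(210 - 195 S{\left(\frac{J{\left(-1 \right)} + 2}{3 - 9},17 \right)}\right) - 348475 = \left(210 - 195 \frac{\left(-4 - -6 + 2 \left(-1\right)^{2}\right) + 2}{3 - 9}\right) - 348475 = \left(210 - 195 \frac{\left(-4 + 6 + 2 \cdot 1\right) + 2}{-6}\right) - 348475 = \left(210 - 195 \left(\left(-4 + 6 + 2\right) + 2\right) \left(- \frac{1}{6}\right)\right) - 348475 = \left(210 - 195 \left(4 + 2\right) \left(- \frac{1}{6}\right)\right) - 348475 = \left(210 - 195 \cdot 6 \left(- \frac{1}{6}\right)\right) - 348475 = \left(210 - -195\right) - 348475 = \left(210 + 195\right) - 348475 = 405 - 348475 = -348070$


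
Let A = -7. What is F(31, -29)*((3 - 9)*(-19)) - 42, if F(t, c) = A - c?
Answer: 2466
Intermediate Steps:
F(t, c) = -7 - c
F(31, -29)*((3 - 9)*(-19)) - 42 = (-7 - 1*(-29))*((3 - 9)*(-19)) - 42 = (-7 + 29)*(-6*(-19)) - 42 = 22*114 - 42 = 2508 - 42 = 2466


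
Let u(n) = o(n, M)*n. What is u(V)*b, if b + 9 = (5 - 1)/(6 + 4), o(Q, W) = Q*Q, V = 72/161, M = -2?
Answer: -16049664/20866405 ≈ -0.76916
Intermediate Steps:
V = 72/161 (V = 72*(1/161) = 72/161 ≈ 0.44721)
o(Q, W) = Q**2
u(n) = n**3 (u(n) = n**2*n = n**3)
b = -43/5 (b = -9 + (5 - 1)/(6 + 4) = -9 + 4/10 = -9 + 4*(1/10) = -9 + 2/5 = -43/5 ≈ -8.6000)
u(V)*b = (72/161)**3*(-43/5) = (373248/4173281)*(-43/5) = -16049664/20866405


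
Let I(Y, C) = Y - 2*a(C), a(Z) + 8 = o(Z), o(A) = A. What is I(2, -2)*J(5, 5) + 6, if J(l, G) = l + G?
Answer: 226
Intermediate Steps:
a(Z) = -8 + Z
J(l, G) = G + l
I(Y, C) = 16 + Y - 2*C (I(Y, C) = Y - 2*(-8 + C) = Y + (16 - 2*C) = 16 + Y - 2*C)
I(2, -2)*J(5, 5) + 6 = (16 + 2 - 2*(-2))*(5 + 5) + 6 = (16 + 2 + 4)*10 + 6 = 22*10 + 6 = 220 + 6 = 226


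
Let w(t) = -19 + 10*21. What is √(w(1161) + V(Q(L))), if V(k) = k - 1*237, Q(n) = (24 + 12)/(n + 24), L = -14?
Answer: 2*I*√265/5 ≈ 6.5115*I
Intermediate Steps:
w(t) = 191 (w(t) = -19 + 210 = 191)
Q(n) = 36/(24 + n)
V(k) = -237 + k (V(k) = k - 237 = -237 + k)
√(w(1161) + V(Q(L))) = √(191 + (-237 + 36/(24 - 14))) = √(191 + (-237 + 36/10)) = √(191 + (-237 + 36*(⅒))) = √(191 + (-237 + 18/5)) = √(191 - 1167/5) = √(-212/5) = 2*I*√265/5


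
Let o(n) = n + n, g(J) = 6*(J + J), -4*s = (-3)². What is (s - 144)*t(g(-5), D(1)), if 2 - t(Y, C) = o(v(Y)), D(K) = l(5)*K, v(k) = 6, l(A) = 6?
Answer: 2925/2 ≈ 1462.5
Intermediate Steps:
s = -9/4 (s = -¼*(-3)² = -¼*9 = -9/4 ≈ -2.2500)
g(J) = 12*J (g(J) = 6*(2*J) = 12*J)
o(n) = 2*n
D(K) = 6*K
t(Y, C) = -10 (t(Y, C) = 2 - 2*6 = 2 - 1*12 = 2 - 12 = -10)
(s - 144)*t(g(-5), D(1)) = (-9/4 - 144)*(-10) = -585/4*(-10) = 2925/2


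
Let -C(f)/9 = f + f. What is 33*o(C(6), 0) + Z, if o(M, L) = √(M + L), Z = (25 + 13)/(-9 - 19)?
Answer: -19/14 + 198*I*√3 ≈ -1.3571 + 342.95*I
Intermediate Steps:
C(f) = -18*f (C(f) = -9*(f + f) = -18*f)
Z = -19/14 (Z = 38/(-28) = 38*(-1/28) = -19/14 ≈ -1.3571)
o(M, L) = √(L + M)
33*o(C(6), 0) + Z = 33*√(0 - 18*6) - 19/14 = 33*√(0 - 108) - 19/14 = 33*√(-108) - 19/14 = 33*(6*I*√3) - 19/14 = 198*I*√3 - 19/14 = -19/14 + 198*I*√3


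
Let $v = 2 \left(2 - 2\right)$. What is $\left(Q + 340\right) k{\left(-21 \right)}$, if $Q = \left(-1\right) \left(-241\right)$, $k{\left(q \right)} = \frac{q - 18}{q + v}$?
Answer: $1079$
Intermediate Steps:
$v = 0$ ($v = 2 \cdot 0 = 0$)
$k{\left(q \right)} = \frac{-18 + q}{q}$ ($k{\left(q \right)} = \frac{q - 18}{q + 0} = \frac{-18 + q}{q}$)
$Q = 241$
$\left(Q + 340\right) k{\left(-21 \right)} = \left(241 + 340\right) \frac{-18 - 21}{-21} = 581 \left(\left(- \frac{1}{21}\right) \left(-39\right)\right) = 581 \cdot \frac{13}{7} = 1079$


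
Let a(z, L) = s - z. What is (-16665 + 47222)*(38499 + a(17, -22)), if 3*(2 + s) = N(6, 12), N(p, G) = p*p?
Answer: 1176200044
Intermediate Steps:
N(p, G) = p**2
s = 10 (s = -2 + (1/3)*6**2 = -2 + (1/3)*36 = -2 + 12 = 10)
a(z, L) = 10 - z
(-16665 + 47222)*(38499 + a(17, -22)) = (-16665 + 47222)*(38499 + (10 - 1*17)) = 30557*(38499 + (10 - 17)) = 30557*(38499 - 7) = 30557*38492 = 1176200044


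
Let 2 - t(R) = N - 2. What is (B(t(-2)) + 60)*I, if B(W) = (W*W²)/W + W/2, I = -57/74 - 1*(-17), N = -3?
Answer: 270225/148 ≈ 1825.8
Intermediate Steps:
t(R) = 7 (t(R) = 2 - (-3 - 2) = 2 - 1*(-5) = 2 + 5 = 7)
I = 1201/74 (I = -57*1/74 + 17 = -57/74 + 17 = 1201/74 ≈ 16.230)
B(W) = W² + W/2 (B(W) = W³/W + W*(½) = W² + W/2)
(B(t(-2)) + 60)*I = (7*(½ + 7) + 60)*(1201/74) = (7*(15/2) + 60)*(1201/74) = (105/2 + 60)*(1201/74) = (225/2)*(1201/74) = 270225/148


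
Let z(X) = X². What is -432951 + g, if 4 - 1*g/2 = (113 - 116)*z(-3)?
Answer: -432889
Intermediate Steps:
g = 62 (g = 8 - 2*(113 - 116)*(-3)² = 8 - (-6)*9 = 8 - 2*(-27) = 8 + 54 = 62)
-432951 + g = -432951 + 62 = -432889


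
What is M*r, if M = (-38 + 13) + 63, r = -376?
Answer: -14288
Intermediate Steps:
M = 38 (M = -25 + 63 = 38)
M*r = 38*(-376) = -14288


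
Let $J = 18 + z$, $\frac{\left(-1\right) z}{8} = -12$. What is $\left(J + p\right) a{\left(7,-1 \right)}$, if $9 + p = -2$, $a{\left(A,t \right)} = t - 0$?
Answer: $-103$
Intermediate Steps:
$a{\left(A,t \right)} = t$ ($a{\left(A,t \right)} = t + 0 = t$)
$p = -11$ ($p = -9 - 2 = -11$)
$z = 96$ ($z = \left(-8\right) \left(-12\right) = 96$)
$J = 114$ ($J = 18 + 96 = 114$)
$\left(J + p\right) a{\left(7,-1 \right)} = \left(114 - 11\right) \left(-1\right) = 103 \left(-1\right) = -103$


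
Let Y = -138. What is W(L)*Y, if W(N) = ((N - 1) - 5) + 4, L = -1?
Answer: 414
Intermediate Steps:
W(N) = -2 + N (W(N) = ((-1 + N) - 5) + 4 = (-6 + N) + 4 = -2 + N)
W(L)*Y = (-2 - 1)*(-138) = -3*(-138) = 414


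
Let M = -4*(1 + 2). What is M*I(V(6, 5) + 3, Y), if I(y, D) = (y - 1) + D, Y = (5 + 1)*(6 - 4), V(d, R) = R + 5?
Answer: -288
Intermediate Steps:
V(d, R) = 5 + R
Y = 12 (Y = 6*2 = 12)
I(y, D) = -1 + D + y (I(y, D) = (-1 + y) + D = -1 + D + y)
M = -12 (M = -4*3 = -12)
M*I(V(6, 5) + 3, Y) = -12*(-1 + 12 + ((5 + 5) + 3)) = -12*(-1 + 12 + (10 + 3)) = -12*(-1 + 12 + 13) = -12*24 = -288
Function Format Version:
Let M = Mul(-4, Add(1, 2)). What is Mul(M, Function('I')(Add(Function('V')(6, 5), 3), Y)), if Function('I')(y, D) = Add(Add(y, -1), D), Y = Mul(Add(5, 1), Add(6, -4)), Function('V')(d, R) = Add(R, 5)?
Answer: -288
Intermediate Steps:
Function('V')(d, R) = Add(5, R)
Y = 12 (Y = Mul(6, 2) = 12)
Function('I')(y, D) = Add(-1, D, y) (Function('I')(y, D) = Add(Add(-1, y), D) = Add(-1, D, y))
M = -12 (M = Mul(-4, 3) = -12)
Mul(M, Function('I')(Add(Function('V')(6, 5), 3), Y)) = Mul(-12, Add(-1, 12, Add(Add(5, 5), 3))) = Mul(-12, Add(-1, 12, Add(10, 3))) = Mul(-12, Add(-1, 12, 13)) = Mul(-12, 24) = -288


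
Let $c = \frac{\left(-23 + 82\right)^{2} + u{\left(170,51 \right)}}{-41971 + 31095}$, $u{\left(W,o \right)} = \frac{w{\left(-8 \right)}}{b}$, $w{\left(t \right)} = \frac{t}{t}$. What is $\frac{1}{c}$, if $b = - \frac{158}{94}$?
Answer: $- \frac{214801}{68738} \approx -3.1249$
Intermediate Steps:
$w{\left(t \right)} = 1$
$b = - \frac{79}{47}$ ($b = \left(-158\right) \frac{1}{94} = - \frac{79}{47} \approx -1.6809$)
$u{\left(W,o \right)} = - \frac{47}{79}$ ($u{\left(W,o \right)} = 1 \frac{1}{- \frac{79}{47}} = 1 \left(- \frac{47}{79}\right) = - \frac{47}{79}$)
$c = - \frac{68738}{214801}$ ($c = \frac{\left(-23 + 82\right)^{2} - \frac{47}{79}}{-41971 + 31095} = \frac{59^{2} - \frac{47}{79}}{-10876} = \left(3481 - \frac{47}{79}\right) \left(- \frac{1}{10876}\right) = \frac{274952}{79} \left(- \frac{1}{10876}\right) = - \frac{68738}{214801} \approx -0.32001$)
$\frac{1}{c} = \frac{1}{- \frac{68738}{214801}} = - \frac{214801}{68738}$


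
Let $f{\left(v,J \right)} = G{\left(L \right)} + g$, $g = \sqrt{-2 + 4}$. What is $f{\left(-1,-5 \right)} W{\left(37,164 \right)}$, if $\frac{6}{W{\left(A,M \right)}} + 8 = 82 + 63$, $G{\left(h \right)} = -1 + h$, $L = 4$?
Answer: $\frac{18}{137} + \frac{6 \sqrt{2}}{137} \approx 0.19332$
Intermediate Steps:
$g = \sqrt{2} \approx 1.4142$
$W{\left(A,M \right)} = \frac{6}{137}$ ($W{\left(A,M \right)} = \frac{6}{-8 + \left(82 + 63\right)} = \frac{6}{-8 + 145} = \frac{6}{137}$)
$f{\left(v,J \right)} = 3 + \sqrt{2}$ ($f{\left(v,J \right)} = \left(-1 + 4\right) + \sqrt{2} = 3 + \sqrt{2}$)
$f{\left(-1,-5 \right)} W{\left(37,164 \right)} = \left(3 + \sqrt{2}\right) \frac{6}{137} = \frac{18}{137} + \frac{6 \sqrt{2}}{137}$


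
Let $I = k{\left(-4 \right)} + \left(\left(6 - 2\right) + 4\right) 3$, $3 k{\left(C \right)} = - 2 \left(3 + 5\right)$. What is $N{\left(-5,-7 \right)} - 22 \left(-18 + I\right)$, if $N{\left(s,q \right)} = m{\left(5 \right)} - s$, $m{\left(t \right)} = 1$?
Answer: $- \frac{26}{3} \approx -8.6667$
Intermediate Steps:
$k{\left(C \right)} = - \frac{16}{3}$ ($k{\left(C \right)} = \frac{\left(-2\right) \left(3 + 5\right)}{3} = \frac{\left(-2\right) 8}{3} = \frac{1}{3} \left(-16\right) = - \frac{16}{3}$)
$I = \frac{56}{3}$ ($I = - \frac{16}{3} + \left(\left(6 - 2\right) + 4\right) 3 = - \frac{16}{3} + \left(4 + 4\right) 3 = - \frac{16}{3} + 8 \cdot 3 = - \frac{16}{3} + 24 = \frac{56}{3} \approx 18.667$)
$N{\left(s,q \right)} = 1 - s$
$N{\left(-5,-7 \right)} - 22 \left(-18 + I\right) = \left(1 - -5\right) - 22 \left(-18 + \frac{56}{3}\right) = \left(1 + 5\right) - \frac{44}{3} = 6 - \frac{44}{3} = - \frac{26}{3}$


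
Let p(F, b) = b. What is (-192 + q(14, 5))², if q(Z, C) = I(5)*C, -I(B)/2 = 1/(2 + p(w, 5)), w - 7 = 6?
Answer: 1833316/49 ≈ 37415.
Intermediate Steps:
w = 13 (w = 7 + 6 = 13)
I(B) = -2/7 (I(B) = -2/(2 + 5) = -2/7)
q(Z, C) = -2*C/7
(-192 + q(14, 5))² = (-192 - 2/7*5)² = (-192 - 10/7)² = (-1354/7)² = 1833316/49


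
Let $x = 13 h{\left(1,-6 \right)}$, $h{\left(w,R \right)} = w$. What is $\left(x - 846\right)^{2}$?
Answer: $693889$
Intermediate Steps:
$x = 13$ ($x = 13 \cdot 1 = 13$)
$\left(x - 846\right)^{2} = \left(13 - 846\right)^{2} = \left(-833\right)^{2} = 693889$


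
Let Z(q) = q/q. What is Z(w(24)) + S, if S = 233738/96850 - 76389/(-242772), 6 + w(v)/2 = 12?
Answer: 14609297431/3918744700 ≈ 3.7281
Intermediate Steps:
w(v) = 12 (w(v) = -12 + 2*12 = -12 + 24 = 12)
Z(q) = 1
S = 10690552731/3918744700 (S = 233738*(1/96850) - 76389*(-1/242772) = 116869/48425 + 25463/80924 = 10690552731/3918744700 ≈ 2.7281)
Z(w(24)) + S = 1 + 10690552731/3918744700 = 14609297431/3918744700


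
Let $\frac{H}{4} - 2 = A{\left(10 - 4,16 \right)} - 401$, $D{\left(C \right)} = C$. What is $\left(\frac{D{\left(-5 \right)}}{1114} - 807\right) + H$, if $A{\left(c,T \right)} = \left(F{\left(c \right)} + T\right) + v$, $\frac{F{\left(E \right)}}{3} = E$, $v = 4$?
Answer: $- \frac{2507619}{1114} \approx -2251.0$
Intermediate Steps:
$F{\left(E \right)} = 3 E$
$A{\left(c,T \right)} = 4 + T + 3 c$ ($A{\left(c,T \right)} = \left(3 c + T\right) + 4 = \left(T + 3 c\right) + 4 = 4 + T + 3 c$)
$H = -1444$ ($H = 8 + 4 \left(\left(4 + 16 + 3 \left(10 - 4\right)\right) - 401\right) = 8 + 4 \left(\left(4 + 16 + 3 \cdot 6\right) - 401\right) = 8 + 4 \left(\left(4 + 16 + 18\right) - 401\right) = 8 + 4 \left(38 - 401\right) = 8 + 4 \left(-363\right) = 8 - 1452 = -1444$)
$\left(\frac{D{\left(-5 \right)}}{1114} - 807\right) + H = \left(- \frac{5}{1114} - 807\right) - 1444 = - \frac{899003}{1114} - 1444 = - \frac{2507619}{1114}$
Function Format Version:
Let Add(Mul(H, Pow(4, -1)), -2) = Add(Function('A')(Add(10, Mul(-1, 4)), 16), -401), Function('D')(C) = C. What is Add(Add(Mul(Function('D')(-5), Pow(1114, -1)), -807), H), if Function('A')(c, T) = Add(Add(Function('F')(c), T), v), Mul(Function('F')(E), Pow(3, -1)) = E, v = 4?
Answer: Rational(-2507619, 1114) ≈ -2251.0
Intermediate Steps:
Function('F')(E) = Mul(3, E)
Function('A')(c, T) = Add(4, T, Mul(3, c)) (Function('A')(c, T) = Add(Add(Mul(3, c), T), 4) = Add(Add(T, Mul(3, c)), 4) = Add(4, T, Mul(3, c)))
H = -1444 (H = Add(8, Mul(4, Add(Add(4, 16, Mul(3, Add(10, Mul(-1, 4)))), -401))) = Add(8, Mul(4, Add(Add(4, 16, Mul(3, Add(10, -4))), -401))) = Add(8, Mul(4, Add(Add(4, 16, Mul(3, 6)), -401))) = Add(8, Mul(4, Add(Add(4, 16, 18), -401))) = Add(8, Mul(4, Add(38, -401))) = Add(8, Mul(4, -363)) = Add(8, -1452) = -1444)
Add(Add(Mul(Function('D')(-5), Pow(1114, -1)), -807), H) = Add(Add(Mul(-5, Pow(1114, -1)), -807), -1444) = Add(Add(Mul(-5, Rational(1, 1114)), -807), -1444) = Add(Add(Rational(-5, 1114), -807), -1444) = Add(Rational(-899003, 1114), -1444) = Rational(-2507619, 1114)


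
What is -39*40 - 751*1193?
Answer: -897503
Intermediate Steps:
-39*40 - 751*1193 = -1560 - 895943 = -897503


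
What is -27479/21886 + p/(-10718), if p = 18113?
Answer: -172735260/58643537 ≈ -2.9455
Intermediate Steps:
-27479/21886 + p/(-10718) = -27479/21886 + 18113/(-10718) = -27479*1/21886 + 18113*(-1/10718) = -27479/21886 - 18113/10718 = -172735260/58643537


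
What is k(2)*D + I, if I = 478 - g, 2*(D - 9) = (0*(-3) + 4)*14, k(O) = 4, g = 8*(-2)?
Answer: 642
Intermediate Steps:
g = -16
D = 37 (D = 9 + ((0*(-3) + 4)*14)/2 = 9 + ((0 + 4)*14)/2 = 9 + (4*14)/2 = 9 + (1/2)*56 = 9 + 28 = 37)
I = 494 (I = 478 - 1*(-16) = 478 + 16 = 494)
k(2)*D + I = 4*37 + 494 = 148 + 494 = 642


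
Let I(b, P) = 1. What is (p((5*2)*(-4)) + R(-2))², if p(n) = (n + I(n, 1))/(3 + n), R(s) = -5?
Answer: 21316/1369 ≈ 15.570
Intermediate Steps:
p(n) = (1 + n)/(3 + n) (p(n) = (n + 1)/(3 + n) = (1 + n)/(3 + n))
(p((5*2)*(-4)) + R(-2))² = ((1 + (5*2)*(-4))/(3 + (5*2)*(-4)) - 5)² = ((1 + 10*(-4))/(3 + 10*(-4)) - 5)² = ((1 - 40)/(3 - 40) - 5)² = (-39/(-37) - 5)² = (-1/37*(-39) - 5)² = (39/37 - 5)² = (-146/37)² = 21316/1369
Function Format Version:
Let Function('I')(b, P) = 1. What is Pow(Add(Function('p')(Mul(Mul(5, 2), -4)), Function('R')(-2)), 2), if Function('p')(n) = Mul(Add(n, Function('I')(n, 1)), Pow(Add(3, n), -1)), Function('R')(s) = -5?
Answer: Rational(21316, 1369) ≈ 15.570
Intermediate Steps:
Function('p')(n) = Mul(Pow(Add(3, n), -1), Add(1, n)) (Function('p')(n) = Mul(Add(n, 1), Pow(Add(3, n), -1)) = Mul(Add(1, n), Pow(Add(3, n), -1)) = Mul(Pow(Add(3, n), -1), Add(1, n)))
Pow(Add(Function('p')(Mul(Mul(5, 2), -4)), Function('R')(-2)), 2) = Pow(Add(Mul(Pow(Add(3, Mul(Mul(5, 2), -4)), -1), Add(1, Mul(Mul(5, 2), -4))), -5), 2) = Pow(Add(Mul(Pow(Add(3, Mul(10, -4)), -1), Add(1, Mul(10, -4))), -5), 2) = Pow(Add(Mul(Pow(Add(3, -40), -1), Add(1, -40)), -5), 2) = Pow(Add(Mul(Pow(-37, -1), -39), -5), 2) = Pow(Add(Mul(Rational(-1, 37), -39), -5), 2) = Pow(Add(Rational(39, 37), -5), 2) = Pow(Rational(-146, 37), 2) = Rational(21316, 1369)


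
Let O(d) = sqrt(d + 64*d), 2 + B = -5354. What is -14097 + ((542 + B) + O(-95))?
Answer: -18911 + 5*I*sqrt(247) ≈ -18911.0 + 78.581*I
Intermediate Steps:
B = -5356 (B = -2 - 5354 = -5356)
O(d) = sqrt(65)*sqrt(d) (O(d) = sqrt(65*d) = sqrt(65)*sqrt(d))
-14097 + ((542 + B) + O(-95)) = -14097 + ((542 - 5356) + sqrt(65)*sqrt(-95)) = -14097 + (-4814 + sqrt(65)*(I*sqrt(95))) = -14097 + (-4814 + 5*I*sqrt(247)) = -18911 + 5*I*sqrt(247)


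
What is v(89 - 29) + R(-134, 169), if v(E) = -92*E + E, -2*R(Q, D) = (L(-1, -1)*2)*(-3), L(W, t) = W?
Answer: -5463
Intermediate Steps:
R(Q, D) = -3 (R(Q, D) = -(-1*2)*(-3)/2 = -(-1)*(-3) = -½*6 = -3)
v(E) = -91*E
v(89 - 29) + R(-134, 169) = -91*(89 - 29) - 3 = -91*60 - 3 = -5460 - 3 = -5463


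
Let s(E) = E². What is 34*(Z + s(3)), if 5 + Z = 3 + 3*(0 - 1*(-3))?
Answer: 544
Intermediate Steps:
Z = 7 (Z = -5 + (3 + 3*(0 - 1*(-3))) = -5 + (3 + 3*(0 + 3)) = -5 + (3 + 3*3) = -5 + (3 + 9) = -5 + 12 = 7)
34*(Z + s(3)) = 34*(7 + 3²) = 34*(7 + 9) = 34*16 = 544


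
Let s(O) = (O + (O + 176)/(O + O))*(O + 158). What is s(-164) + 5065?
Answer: 248018/41 ≈ 6049.2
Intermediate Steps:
s(O) = (158 + O)*(O + (176 + O)/(2*O)) (s(O) = (O + (176 + O)/((2*O)))*(158 + O) = (O + (176 + O)*(1/(2*O)))*(158 + O) = (O + (176 + O)/(2*O))*(158 + O) = (158 + O)*(O + (176 + O)/(2*O)))
s(-164) + 5065 = (167 + (-164)² + 13904/(-164) + (317/2)*(-164)) + 5065 = (167 + 26896 + 13904*(-1/164) - 25994) + 5065 = (167 + 26896 - 3476/41 - 25994) + 5065 = 40353/41 + 5065 = 248018/41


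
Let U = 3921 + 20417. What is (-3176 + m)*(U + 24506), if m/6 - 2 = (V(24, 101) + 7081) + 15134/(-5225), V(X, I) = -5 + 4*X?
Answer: 10170273062624/5225 ≈ 1.9465e+9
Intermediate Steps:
m = 224814096/5225 (m = 12 + 6*(((-5 + 4*24) + 7081) + 15134/(-5225)) = 12 + 6*(((-5 + 96) + 7081) + 15134*(-1/5225)) = 12 + 6*((91 + 7081) - 15134/5225) = 12 + 6*(7172 - 15134/5225) = 12 + 6*(37458566/5225) = 12 + 224751396/5225 = 224814096/5225 ≈ 43027.)
U = 24338
(-3176 + m)*(U + 24506) = (-3176 + 224814096/5225)*(24338 + 24506) = (208219496/5225)*48844 = 10170273062624/5225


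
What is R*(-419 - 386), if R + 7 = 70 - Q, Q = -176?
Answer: -192395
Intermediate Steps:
R = 239 (R = -7 + (70 - 1*(-176)) = -7 + (70 + 176) = -7 + 246 = 239)
R*(-419 - 386) = 239*(-419 - 386) = 239*(-805) = -192395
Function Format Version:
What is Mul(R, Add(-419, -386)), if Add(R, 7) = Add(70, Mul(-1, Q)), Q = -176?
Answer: -192395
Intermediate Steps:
R = 239 (R = Add(-7, Add(70, Mul(-1, -176))) = Add(-7, Add(70, 176)) = Add(-7, 246) = 239)
Mul(R, Add(-419, -386)) = Mul(239, Add(-419, -386)) = Mul(239, -805) = -192395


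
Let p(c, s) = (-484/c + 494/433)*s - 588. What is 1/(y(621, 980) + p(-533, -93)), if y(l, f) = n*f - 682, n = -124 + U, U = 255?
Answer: 230789/29291612508 ≈ 7.8790e-6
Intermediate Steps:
n = 131 (n = -124 + 255 = 131)
p(c, s) = -588 + s*(494/433 - 484/c) (p(c, s) = (-484/c + 494*(1/433))*s - 588 = (-484/c + 494/433)*s - 588 = (494/433 - 484/c)*s - 588 = s*(494/433 - 484/c) - 588 = -588 + s*(494/433 - 484/c))
y(l, f) = -682 + 131*f (y(l, f) = 131*f - 682 = -682 + 131*f)
1/(y(621, 980) + p(-533, -93)) = 1/((-682 + 131*980) + (-588 + (494/433)*(-93) - 484*(-93)/(-533))) = 1/((-682 + 128380) + (-588 - 45942/433 - 484*(-93)*(-1/533))) = 1/(127698 + (-588 - 45942/433 - 45012/533)) = 1/(127698 - 179681214/230789) = 1/(29291612508/230789) = 230789/29291612508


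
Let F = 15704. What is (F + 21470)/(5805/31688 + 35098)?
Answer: 1177969712/1112191229 ≈ 1.0591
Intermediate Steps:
(F + 21470)/(5805/31688 + 35098) = (15704 + 21470)/(5805/31688 + 35098) = 37174/(5805*(1/31688) + 35098) = 37174/(5805/31688 + 35098) = 37174/(1112191229/31688) = 37174*(31688/1112191229) = 1177969712/1112191229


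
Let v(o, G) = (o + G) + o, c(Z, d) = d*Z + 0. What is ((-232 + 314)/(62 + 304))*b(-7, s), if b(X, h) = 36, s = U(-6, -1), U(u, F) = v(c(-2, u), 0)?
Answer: 492/61 ≈ 8.0656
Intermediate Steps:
c(Z, d) = Z*d (c(Z, d) = Z*d + 0 = Z*d)
v(o, G) = G + 2*o (v(o, G) = (G + o) + o = G + 2*o)
U(u, F) = -4*u (U(u, F) = 0 + 2*(-2*u) = 0 - 4*u = -4*u)
s = 24 (s = -4*(-6) = 24)
((-232 + 314)/(62 + 304))*b(-7, s) = ((-232 + 314)/(62 + 304))*36 = (82/366)*36 = (82*(1/366))*36 = (41/183)*36 = 492/61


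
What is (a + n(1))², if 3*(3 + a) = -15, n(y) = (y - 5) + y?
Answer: 121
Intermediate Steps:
n(y) = -5 + 2*y (n(y) = (-5 + y) + y = -5 + 2*y)
a = -8 (a = -3 + (⅓)*(-15) = -3 - 5 = -8)
(a + n(1))² = (-8 + (-5 + 2*1))² = (-8 + (-5 + 2))² = (-8 - 3)² = (-11)² = 121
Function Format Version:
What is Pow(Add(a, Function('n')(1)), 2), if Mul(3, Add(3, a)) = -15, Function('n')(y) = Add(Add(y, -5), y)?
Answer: 121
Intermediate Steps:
Function('n')(y) = Add(-5, Mul(2, y)) (Function('n')(y) = Add(Add(-5, y), y) = Add(-5, Mul(2, y)))
a = -8 (a = Add(-3, Mul(Rational(1, 3), -15)) = Add(-3, -5) = -8)
Pow(Add(a, Function('n')(1)), 2) = Pow(Add(-8, Add(-5, Mul(2, 1))), 2) = Pow(Add(-8, Add(-5, 2)), 2) = Pow(Add(-8, -3), 2) = Pow(-11, 2) = 121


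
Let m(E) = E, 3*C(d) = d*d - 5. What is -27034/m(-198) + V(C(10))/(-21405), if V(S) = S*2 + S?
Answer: 19288132/141273 ≈ 136.53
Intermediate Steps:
C(d) = -5/3 + d**2/3 (C(d) = (d*d - 5)/3 = (d**2 - 5)/3 = (-5 + d**2)/3 = -5/3 + d**2/3)
V(S) = 3*S (V(S) = 2*S + S = 3*S)
-27034/m(-198) + V(C(10))/(-21405) = -27034/(-198) + (3*(-5/3 + (1/3)*10**2))/(-21405) = -27034*(-1/198) + (3*(-5/3 + (1/3)*100))*(-1/21405) = 13517/99 + (3*(-5/3 + 100/3))*(-1/21405) = 13517/99 + (3*(95/3))*(-1/21405) = 13517/99 + 95*(-1/21405) = 13517/99 - 19/4281 = 19288132/141273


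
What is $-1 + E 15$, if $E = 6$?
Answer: $89$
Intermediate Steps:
$-1 + E 15 = -1 + 6 \cdot 15 = -1 + 90 = 89$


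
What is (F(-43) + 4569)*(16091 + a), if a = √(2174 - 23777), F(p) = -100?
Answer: 71910679 + 4469*I*√21603 ≈ 7.1911e+7 + 6.5685e+5*I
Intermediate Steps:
a = I*√21603 (a = √(-21603) = I*√21603 ≈ 146.98*I)
(F(-43) + 4569)*(16091 + a) = (-100 + 4569)*(16091 + I*√21603) = 4469*(16091 + I*√21603) = 71910679 + 4469*I*√21603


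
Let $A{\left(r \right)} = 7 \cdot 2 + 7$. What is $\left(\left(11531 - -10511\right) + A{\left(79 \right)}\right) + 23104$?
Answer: $45167$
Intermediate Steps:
$A{\left(r \right)} = 21$ ($A{\left(r \right)} = 14 + 7 = 21$)
$\left(\left(11531 - -10511\right) + A{\left(79 \right)}\right) + 23104 = \left(\left(11531 - -10511\right) + 21\right) + 23104 = \left(\left(11531 + 10511\right) + 21\right) + 23104 = \left(22042 + 21\right) + 23104 = 22063 + 23104 = 45167$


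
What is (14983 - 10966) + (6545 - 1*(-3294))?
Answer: 13856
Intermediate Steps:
(14983 - 10966) + (6545 - 1*(-3294)) = 4017 + (6545 + 3294) = 4017 + 9839 = 13856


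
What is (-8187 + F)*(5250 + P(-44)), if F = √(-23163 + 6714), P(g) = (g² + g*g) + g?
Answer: -74321586 + 9078*I*√16449 ≈ -7.4322e+7 + 1.1643e+6*I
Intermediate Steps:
P(g) = g + 2*g² (P(g) = (g² + g²) + g = 2*g² + g = g + 2*g²)
F = I*√16449 (F = √(-16449) = I*√16449 ≈ 128.25*I)
(-8187 + F)*(5250 + P(-44)) = (-8187 + I*√16449)*(5250 - 44*(1 + 2*(-44))) = (-8187 + I*√16449)*(5250 - 44*(1 - 88)) = (-8187 + I*√16449)*(5250 - 44*(-87)) = (-8187 + I*√16449)*(5250 + 3828) = (-8187 + I*√16449)*9078 = -74321586 + 9078*I*√16449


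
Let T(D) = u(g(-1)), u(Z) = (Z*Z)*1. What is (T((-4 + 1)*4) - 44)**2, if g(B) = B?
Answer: 1849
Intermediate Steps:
u(Z) = Z**2 (u(Z) = Z**2*1 = Z**2)
T(D) = 1 (T(D) = (-1)**2 = 1)
(T((-4 + 1)*4) - 44)**2 = (1 - 44)**2 = (-43)**2 = 1849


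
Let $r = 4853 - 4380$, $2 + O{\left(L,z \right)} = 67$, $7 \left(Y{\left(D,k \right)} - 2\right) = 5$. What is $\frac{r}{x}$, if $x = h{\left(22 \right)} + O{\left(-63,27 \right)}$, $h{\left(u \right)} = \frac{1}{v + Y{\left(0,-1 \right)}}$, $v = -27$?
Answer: $\frac{80410}{11043} \approx 7.2815$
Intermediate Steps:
$Y{\left(D,k \right)} = \frac{19}{7}$ ($Y{\left(D,k \right)} = 2 + \frac{1}{7} \cdot 5 = 2 + \frac{5}{7} = \frac{19}{7}$)
$h{\left(u \right)} = - \frac{7}{170}$ ($h{\left(u \right)} = \frac{1}{-27 + \frac{19}{7}} = \frac{1}{- \frac{170}{7}} = - \frac{7}{170}$)
$O{\left(L,z \right)} = 65$ ($O{\left(L,z \right)} = -2 + 67 = 65$)
$x = \frac{11043}{170}$ ($x = - \frac{7}{170} + 65 = \frac{11043}{170} \approx 64.959$)
$r = 473$ ($r = 4853 - 4380 = 473$)
$\frac{r}{x} = \frac{473}{\frac{11043}{170}} = 473 \cdot \frac{170}{11043} = \frac{80410}{11043}$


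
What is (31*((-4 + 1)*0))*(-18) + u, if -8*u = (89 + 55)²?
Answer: -2592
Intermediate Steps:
u = -2592 (u = -(89 + 55)²/8 = -⅛*144² = -⅛*20736 = -2592)
(31*((-4 + 1)*0))*(-18) + u = (31*((-4 + 1)*0))*(-18) - 2592 = (31*(-3*0))*(-18) - 2592 = (31*0)*(-18) - 2592 = 0*(-18) - 2592 = 0 - 2592 = -2592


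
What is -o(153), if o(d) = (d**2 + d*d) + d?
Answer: -46971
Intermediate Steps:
o(d) = d + 2*d**2 (o(d) = (d**2 + d**2) + d = 2*d**2 + d = d + 2*d**2)
-o(153) = -153*(1 + 2*153) = -153*(1 + 306) = -153*307 = -1*46971 = -46971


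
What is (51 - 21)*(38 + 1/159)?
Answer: 60430/53 ≈ 1140.2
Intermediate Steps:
(51 - 21)*(38 + 1/159) = 30*(38 + 1/159) = 30*(6043/159) = 60430/53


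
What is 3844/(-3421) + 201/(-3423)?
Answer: -4615211/3903361 ≈ -1.1824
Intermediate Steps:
3844/(-3421) + 201/(-3423) = 3844*(-1/3421) + 201*(-1/3423) = -3844/3421 - 67/1141 = -4615211/3903361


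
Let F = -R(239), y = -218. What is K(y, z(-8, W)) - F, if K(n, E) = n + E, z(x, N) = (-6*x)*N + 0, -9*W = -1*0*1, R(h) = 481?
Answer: 263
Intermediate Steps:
W = 0 (W = -(-1*0)/9 = -0 = -⅑*0 = 0)
z(x, N) = -6*N*x (z(x, N) = -6*N*x + 0 = -6*N*x)
F = -481 (F = -1*481 = -481)
K(n, E) = E + n
K(y, z(-8, W)) - F = (-6*0*(-8) - 218) - 1*(-481) = (0 - 218) + 481 = -218 + 481 = 263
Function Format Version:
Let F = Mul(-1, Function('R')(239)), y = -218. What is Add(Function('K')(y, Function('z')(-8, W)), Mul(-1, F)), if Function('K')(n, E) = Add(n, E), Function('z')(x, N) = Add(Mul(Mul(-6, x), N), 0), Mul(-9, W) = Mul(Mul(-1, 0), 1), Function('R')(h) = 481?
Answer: 263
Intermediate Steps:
W = 0 (W = Mul(Rational(-1, 9), Mul(Mul(-1, 0), 1)) = Mul(Rational(-1, 9), Mul(0, 1)) = Mul(Rational(-1, 9), 0) = 0)
Function('z')(x, N) = Mul(-6, N, x) (Function('z')(x, N) = Add(Mul(-6, N, x), 0) = Mul(-6, N, x))
F = -481 (F = Mul(-1, 481) = -481)
Function('K')(n, E) = Add(E, n)
Add(Function('K')(y, Function('z')(-8, W)), Mul(-1, F)) = Add(Add(Mul(-6, 0, -8), -218), Mul(-1, -481)) = Add(Add(0, -218), 481) = Add(-218, 481) = 263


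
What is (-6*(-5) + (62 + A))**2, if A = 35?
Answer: 16129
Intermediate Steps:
(-6*(-5) + (62 + A))**2 = (-6*(-5) + (62 + 35))**2 = (30 + 97)**2 = 127**2 = 16129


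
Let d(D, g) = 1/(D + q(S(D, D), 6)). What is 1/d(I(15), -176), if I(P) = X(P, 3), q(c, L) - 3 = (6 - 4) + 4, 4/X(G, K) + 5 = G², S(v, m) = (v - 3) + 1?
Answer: 496/55 ≈ 9.0182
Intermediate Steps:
S(v, m) = -2 + v (S(v, m) = (-3 + v) + 1 = -2 + v)
X(G, K) = 4/(-5 + G²)
q(c, L) = 9 (q(c, L) = 3 + ((6 - 4) + 4) = 3 + (2 + 4) = 3 + 6 = 9)
I(P) = 4/(-5 + P²)
d(D, g) = 1/(9 + D) (d(D, g) = 1/(D + 9) = 1/(9 + D))
1/d(I(15), -176) = 1/(1/(9 + 4/(-5 + 15²))) = 1/(1/(9 + 4/(-5 + 225))) = 1/(1/(9 + 4/220)) = 1/(1/(9 + 4*(1/220))) = 1/(1/(9 + 1/55)) = 1/(1/(496/55)) = 1/(55/496) = 496/55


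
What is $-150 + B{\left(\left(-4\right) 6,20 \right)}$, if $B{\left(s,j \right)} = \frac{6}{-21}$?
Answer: $- \frac{1052}{7} \approx -150.29$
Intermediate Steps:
$B{\left(s,j \right)} = - \frac{2}{7}$ ($B{\left(s,j \right)} = 6 \left(- \frac{1}{21}\right) = - \frac{2}{7}$)
$-150 + B{\left(\left(-4\right) 6,20 \right)} = -150 - \frac{2}{7} = - \frac{1052}{7}$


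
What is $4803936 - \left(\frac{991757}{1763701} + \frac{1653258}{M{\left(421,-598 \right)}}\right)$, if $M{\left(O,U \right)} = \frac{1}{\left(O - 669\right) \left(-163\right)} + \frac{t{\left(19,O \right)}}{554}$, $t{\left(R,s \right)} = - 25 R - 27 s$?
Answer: $\frac{686864717011620189139}{140714078236709} \approx 4.8813 \cdot 10^{6}$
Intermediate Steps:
$t{\left(R,s \right)} = - 27 s - 25 R$
$M{\left(O,U \right)} = - \frac{475}{554} - \frac{27 O}{554} - \frac{1}{163 \left(-669 + O\right)}$ ($M{\left(O,U \right)} = \frac{1}{\left(O - 669\right) \left(-163\right)} + \frac{- 27 O - 475}{554} = \frac{1}{-669 + O} \left(- \frac{1}{163}\right) + \left(- 27 O - 475\right) \frac{1}{554} = - \frac{1}{163 \left(-669 + O\right)} + \left(-475 - 27 O\right) \frac{1}{554} = - \frac{1}{163 \left(-669 + O\right)} - \left(\frac{475}{554} + \frac{27 O}{554}\right) = - \frac{475}{554} - \frac{27 O}{554} - \frac{1}{163 \left(-669 + O\right)}$)
$4803936 - \left(\frac{991757}{1763701} + \frac{1653258}{M{\left(421,-598 \right)}}\right) = 4803936 - \left(\frac{991757}{1763701} + 1653258 \frac{90302 \left(-669 + 421\right)}{51796771 - 4401 \cdot 421^{2} + 2866844 \cdot 421}\right) = 4803936 - \left(\frac{991757}{1763701} + \frac{1653258}{\frac{1}{90302} \frac{1}{-248} \left(51796771 - 780037641 + 1206941324\right)}\right) = 4803936 - \left(\frac{991757}{1763701} + \frac{1653258}{\frac{1}{90302} \left(- \frac{1}{248}\right) \left(51796771 - 780037641 + 1206941324\right)}\right) = 4803936 - \left(\frac{991757}{1763701} + \frac{1653258}{\frac{1}{90302} \left(- \frac{1}{248}\right) 478700454}\right) = 4803936 - \left(\frac{991757}{1763701} + \frac{1653258}{- \frac{239350227}{11197448}}\right) = 4803936 - - \frac{10883290863477302515}{140714078236709} = 4803936 + \left(\frac{6170756828528}{79783409} - \frac{991757}{1763701}\right) = 4803936 + \frac{10883290863477302515}{140714078236709} = \frac{686864717011620189139}{140714078236709}$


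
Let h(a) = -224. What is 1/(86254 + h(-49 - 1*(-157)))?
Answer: 1/86030 ≈ 1.1624e-5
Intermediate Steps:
1/(86254 + h(-49 - 1*(-157))) = 1/(86254 - 224) = 1/86030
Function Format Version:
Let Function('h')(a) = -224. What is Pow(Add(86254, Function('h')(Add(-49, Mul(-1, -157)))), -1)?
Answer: Rational(1, 86030) ≈ 1.1624e-5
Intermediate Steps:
Pow(Add(86254, Function('h')(Add(-49, Mul(-1, -157)))), -1) = Pow(Add(86254, -224), -1) = Pow(86030, -1) = Rational(1, 86030)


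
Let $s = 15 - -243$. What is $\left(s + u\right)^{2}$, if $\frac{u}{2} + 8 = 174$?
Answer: $348100$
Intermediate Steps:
$u = 332$ ($u = -16 + 2 \cdot 174 = -16 + 348 = 332$)
$s = 258$ ($s = 15 + 243 = 258$)
$\left(s + u\right)^{2} = \left(258 + 332\right)^{2} = 590^{2} = 348100$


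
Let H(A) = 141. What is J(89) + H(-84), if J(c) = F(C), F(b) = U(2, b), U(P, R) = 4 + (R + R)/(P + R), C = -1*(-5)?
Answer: 1025/7 ≈ 146.43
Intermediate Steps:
C = 5
U(P, R) = 4 + 2*R/(P + R) (U(P, R) = 4 + (2*R)/(P + R) = 4 + 2*R/(P + R))
F(b) = 2*(4 + 3*b)/(2 + b) (F(b) = 2*(2*2 + 3*b)/(2 + b) = 2*(4 + 3*b)/(2 + b))
J(c) = 38/7 (J(c) = 2*(4 + 3*5)/(2 + 5) = 2*(4 + 15)/7 = 2*(1/7)*19 = 38/7)
J(89) + H(-84) = 38/7 + 141 = 1025/7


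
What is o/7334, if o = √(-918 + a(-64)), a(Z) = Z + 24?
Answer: I*√958/7334 ≈ 0.0042203*I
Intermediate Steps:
a(Z) = 24 + Z
o = I*√958 (o = √(-918 + (24 - 64)) = √(-918 - 40) = √(-958) = I*√958 ≈ 30.952*I)
o/7334 = (I*√958)/7334 = (I*√958)*(1/7334) = I*√958/7334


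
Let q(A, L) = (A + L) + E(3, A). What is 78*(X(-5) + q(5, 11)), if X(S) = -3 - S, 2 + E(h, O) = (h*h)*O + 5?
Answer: 5148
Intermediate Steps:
E(h, O) = 3 + O*h**2 (E(h, O) = -2 + ((h*h)*O + 5) = -2 + (h**2*O + 5) = -2 + (O*h**2 + 5) = -2 + (5 + O*h**2) = 3 + O*h**2)
q(A, L) = 3 + L + 10*A (q(A, L) = (A + L) + (3 + A*3**2) = (A + L) + (3 + A*9) = (A + L) + (3 + 9*A) = 3 + L + 10*A)
78*(X(-5) + q(5, 11)) = 78*((-3 - 1*(-5)) + (3 + 11 + 10*5)) = 78*((-3 + 5) + (3 + 11 + 50)) = 78*(2 + 64) = 78*66 = 5148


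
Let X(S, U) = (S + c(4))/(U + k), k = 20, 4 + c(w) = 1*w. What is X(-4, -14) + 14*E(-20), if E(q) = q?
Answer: -842/3 ≈ -280.67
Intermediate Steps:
c(w) = -4 + w (c(w) = -4 + 1*w = -4 + w)
X(S, U) = S/(20 + U) (X(S, U) = (S + (-4 + 4))/(U + 20) = (S + 0)/(20 + U) = S/(20 + U))
X(-4, -14) + 14*E(-20) = -4/(20 - 14) + 14*(-20) = -4/6 - 280 = -4*1/6 - 280 = -2/3 - 280 = -842/3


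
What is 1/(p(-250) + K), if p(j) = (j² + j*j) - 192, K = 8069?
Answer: 1/132877 ≈ 7.5258e-6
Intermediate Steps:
p(j) = -192 + 2*j² (p(j) = (j² + j²) - 192 = 2*j² - 192 = -192 + 2*j²)
1/(p(-250) + K) = 1/((-192 + 2*(-250)²) + 8069) = 1/((-192 + 2*62500) + 8069) = 1/((-192 + 125000) + 8069) = 1/(124808 + 8069) = 1/132877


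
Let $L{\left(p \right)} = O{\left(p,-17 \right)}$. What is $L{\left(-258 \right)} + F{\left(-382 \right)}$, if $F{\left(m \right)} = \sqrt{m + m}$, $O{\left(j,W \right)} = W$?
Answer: $-17 + 2 i \sqrt{191} \approx -17.0 + 27.641 i$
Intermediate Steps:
$F{\left(m \right)} = \sqrt{2} \sqrt{m}$ ($F{\left(m \right)} = \sqrt{2 m} = \sqrt{2} \sqrt{m}$)
$L{\left(p \right)} = -17$
$L{\left(-258 \right)} + F{\left(-382 \right)} = -17 + \sqrt{2} \sqrt{-382} = -17 + \sqrt{2} i \sqrt{382} = -17 + 2 i \sqrt{191}$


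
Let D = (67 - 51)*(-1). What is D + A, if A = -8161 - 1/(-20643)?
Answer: -168797810/20643 ≈ -8177.0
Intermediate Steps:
A = -168467522/20643 (A = -8161 - 1*(-1/20643) = -8161 + 1/20643 = -168467522/20643 ≈ -8161.0)
D = -16 (D = 16*(-1) = -16)
D + A = -16 - 168467522/20643 = -168797810/20643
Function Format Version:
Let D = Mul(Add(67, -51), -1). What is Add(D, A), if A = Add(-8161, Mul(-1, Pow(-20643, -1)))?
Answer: Rational(-168797810, 20643) ≈ -8177.0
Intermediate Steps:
A = Rational(-168467522, 20643) (A = Add(-8161, Mul(-1, Rational(-1, 20643))) = Add(-8161, Rational(1, 20643)) = Rational(-168467522, 20643) ≈ -8161.0)
D = -16 (D = Mul(16, -1) = -16)
Add(D, A) = Add(-16, Rational(-168467522, 20643)) = Rational(-168797810, 20643)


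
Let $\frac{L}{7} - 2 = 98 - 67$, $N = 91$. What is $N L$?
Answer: $21021$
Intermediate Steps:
$L = 231$ ($L = 14 + 7 \left(98 - 67\right) = 14 + 7 \cdot 31 = 14 + 217 = 231$)
$N L = 91 \cdot 231 = 21021$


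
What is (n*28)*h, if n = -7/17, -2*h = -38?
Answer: -3724/17 ≈ -219.06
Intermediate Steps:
h = 19 (h = -½*(-38) = 19)
n = -7/17 (n = -7*1/17 = -7/17 ≈ -0.41176)
(n*28)*h = -7/17*28*19 = -196/17*19 = -3724/17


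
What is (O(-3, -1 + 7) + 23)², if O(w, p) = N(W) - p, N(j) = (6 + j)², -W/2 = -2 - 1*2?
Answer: 45369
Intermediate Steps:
W = 8 (W = -2*(-2 - 1*2) = -2*(-2 - 2) = -2*(-4) = 8)
O(w, p) = 196 - p (O(w, p) = (6 + 8)² - p = 14² - p = 196 - p)
(O(-3, -1 + 7) + 23)² = ((196 - (-1 + 7)) + 23)² = ((196 - 1*6) + 23)² = ((196 - 6) + 23)² = (190 + 23)² = 213² = 45369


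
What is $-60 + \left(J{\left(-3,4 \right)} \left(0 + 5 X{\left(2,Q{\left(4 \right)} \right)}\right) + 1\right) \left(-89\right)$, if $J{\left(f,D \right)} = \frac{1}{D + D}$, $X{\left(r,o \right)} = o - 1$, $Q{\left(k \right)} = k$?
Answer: $- \frac{2527}{8} \approx -315.88$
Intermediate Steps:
$X{\left(r,o \right)} = -1 + o$
$J{\left(f,D \right)} = \frac{1}{2 D}$
$-60 + \left(J{\left(-3,4 \right)} \left(0 + 5 X{\left(2,Q{\left(4 \right)} \right)}\right) + 1\right) \left(-89\right) = -60 + \left(\frac{1}{2 \cdot 4} \left(0 + 5 \left(-1 + 4\right)\right) + 1\right) \left(-89\right) = -60 + \left(\frac{1}{2} \cdot \frac{1}{4} \left(0 + 5 \cdot 3\right) + 1\right) \left(-89\right) = -60 + \left(\frac{0 + 15}{8} + 1\right) \left(-89\right) = -60 + \left(\frac{1}{8} \cdot 15 + 1\right) \left(-89\right) = -60 + \left(\frac{15}{8} + 1\right) \left(-89\right) = -60 + \frac{23}{8} \left(-89\right) = -60 - \frac{2047}{8} = - \frac{2527}{8}$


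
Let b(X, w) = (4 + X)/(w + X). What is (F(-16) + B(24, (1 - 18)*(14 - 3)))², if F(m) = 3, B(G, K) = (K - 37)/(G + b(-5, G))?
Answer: 170569/4225 ≈ 40.371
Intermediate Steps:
b(X, w) = (4 + X)/(X + w)
B(G, K) = (-37 + K)/(G - 1/(-5 + G)) (B(G, K) = (K - 37)/(G + (4 - 5)/(-5 + G)) = (-37 + K)/(G - 1/(-5 + G)))
(F(-16) + B(24, (1 - 18)*(14 - 3)))² = (3 + (-37 + (1 - 18)*(14 - 3))*(-5 + 24)/(-1 + 24*(-5 + 24)))² = (3 + (-37 - 17*11)*19/(-1 + 24*19))² = (3 + (-37 - 187)*19/(-1 + 456))² = (3 - 224*19/455)² = (3 + (1/455)*(-224)*19)² = (3 - 608/65)² = (-413/65)² = 170569/4225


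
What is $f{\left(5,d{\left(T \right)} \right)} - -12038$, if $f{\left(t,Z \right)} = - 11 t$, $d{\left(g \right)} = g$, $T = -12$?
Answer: $11983$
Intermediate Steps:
$f{\left(5,d{\left(T \right)} \right)} - -12038 = \left(-11\right) 5 - -12038 = -55 + 12038 = 11983$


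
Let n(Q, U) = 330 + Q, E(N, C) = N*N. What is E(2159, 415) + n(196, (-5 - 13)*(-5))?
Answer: 4661807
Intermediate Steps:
E(N, C) = N²
E(2159, 415) + n(196, (-5 - 13)*(-5)) = 2159² + (330 + 196) = 4661281 + 526 = 4661807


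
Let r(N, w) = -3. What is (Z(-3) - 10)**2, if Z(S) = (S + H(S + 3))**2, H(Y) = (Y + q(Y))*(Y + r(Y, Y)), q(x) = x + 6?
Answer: 185761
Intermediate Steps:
q(x) = 6 + x
H(Y) = (-3 + Y)*(6 + 2*Y) (H(Y) = (Y + (6 + Y))*(Y - 3) = (6 + 2*Y)*(-3 + Y) = (-3 + Y)*(6 + 2*Y))
Z(S) = (-18 + S + 2*(3 + S)**2)**2 (Z(S) = (S + (-18 + 2*(S + 3)**2))**2 = (S + (-18 + 2*(3 + S)**2))**2 = (-18 + S + 2*(3 + S)**2)**2)
(Z(-3) - 10)**2 = ((-3)**2*(169 + 4*(-3)**2 + 52*(-3)) - 10)**2 = (9*(169 + 4*9 - 156) - 10)**2 = (9*(169 + 36 - 156) - 10)**2 = (9*49 - 10)**2 = (441 - 10)**2 = 431**2 = 185761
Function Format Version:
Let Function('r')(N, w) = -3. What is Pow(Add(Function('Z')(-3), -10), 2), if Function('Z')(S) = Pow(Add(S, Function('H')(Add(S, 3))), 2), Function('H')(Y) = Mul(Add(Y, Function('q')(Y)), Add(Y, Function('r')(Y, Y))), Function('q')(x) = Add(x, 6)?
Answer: 185761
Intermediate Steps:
Function('q')(x) = Add(6, x)
Function('H')(Y) = Mul(Add(-3, Y), Add(6, Mul(2, Y))) (Function('H')(Y) = Mul(Add(Y, Add(6, Y)), Add(Y, -3)) = Mul(Add(6, Mul(2, Y)), Add(-3, Y)) = Mul(Add(-3, Y), Add(6, Mul(2, Y))))
Function('Z')(S) = Pow(Add(-18, S, Mul(2, Pow(Add(3, S), 2))), 2) (Function('Z')(S) = Pow(Add(S, Add(-18, Mul(2, Pow(Add(S, 3), 2)))), 2) = Pow(Add(S, Add(-18, Mul(2, Pow(Add(3, S), 2)))), 2) = Pow(Add(-18, S, Mul(2, Pow(Add(3, S), 2))), 2))
Pow(Add(Function('Z')(-3), -10), 2) = Pow(Add(Mul(Pow(-3, 2), Add(169, Mul(4, Pow(-3, 2)), Mul(52, -3))), -10), 2) = Pow(Add(Mul(9, Add(169, Mul(4, 9), -156)), -10), 2) = Pow(Add(Mul(9, Add(169, 36, -156)), -10), 2) = Pow(Add(Mul(9, 49), -10), 2) = Pow(Add(441, -10), 2) = Pow(431, 2) = 185761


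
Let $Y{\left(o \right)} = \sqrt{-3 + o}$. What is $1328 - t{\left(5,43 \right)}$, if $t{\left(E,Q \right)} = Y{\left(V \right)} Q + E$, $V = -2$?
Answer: $1323 - 43 i \sqrt{5} \approx 1323.0 - 96.151 i$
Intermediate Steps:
$t{\left(E,Q \right)} = E + i Q \sqrt{5}$ ($t{\left(E,Q \right)} = \sqrt{-3 - 2} Q + E = \sqrt{-5} Q + E = i \sqrt{5} Q + E = i Q \sqrt{5} + E = E + i Q \sqrt{5}$)
$1328 - t{\left(5,43 \right)} = 1328 - \left(5 + i 43 \sqrt{5}\right) = 1328 - \left(5 + 43 i \sqrt{5}\right) = 1323 - 43 i \sqrt{5}$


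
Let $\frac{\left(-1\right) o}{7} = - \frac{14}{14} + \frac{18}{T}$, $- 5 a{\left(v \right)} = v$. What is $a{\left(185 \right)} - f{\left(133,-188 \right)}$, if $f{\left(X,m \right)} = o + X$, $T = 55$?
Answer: $- \frac{9609}{55} \approx -174.71$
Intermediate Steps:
$a{\left(v \right)} = - \frac{v}{5}$
$o = \frac{259}{55}$ ($o = - 7 \left(- \frac{14}{14} + \frac{18}{55}\right) = - 7 \left(\left(-14\right) \frac{1}{14} + 18 \cdot \frac{1}{55}\right) = - 7 \left(-1 + \frac{18}{55}\right) = \left(-7\right) \left(- \frac{37}{55}\right) = \frac{259}{55} \approx 4.7091$)
$f{\left(X,m \right)} = \frac{259}{55} + X$
$a{\left(185 \right)} - f{\left(133,-188 \right)} = \left(- \frac{1}{5}\right) 185 - \left(\frac{259}{55} + 133\right) = -37 - \frac{7574}{55} = - \frac{9609}{55}$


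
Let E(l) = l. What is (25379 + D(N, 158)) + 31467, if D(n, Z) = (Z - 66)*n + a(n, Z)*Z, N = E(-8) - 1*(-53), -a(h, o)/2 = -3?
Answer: 61934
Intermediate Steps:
a(h, o) = 6 (a(h, o) = -2*(-3) = 6)
N = 45 (N = -8 - 1*(-53) = -8 + 53 = 45)
D(n, Z) = 6*Z + n*(-66 + Z) (D(n, Z) = (Z - 66)*n + 6*Z = (-66 + Z)*n + 6*Z = n*(-66 + Z) + 6*Z = 6*Z + n*(-66 + Z))
(25379 + D(N, 158)) + 31467 = (25379 + (-66*45 + 6*158 + 158*45)) + 31467 = (25379 + (-2970 + 948 + 7110)) + 31467 = (25379 + 5088) + 31467 = 30467 + 31467 = 61934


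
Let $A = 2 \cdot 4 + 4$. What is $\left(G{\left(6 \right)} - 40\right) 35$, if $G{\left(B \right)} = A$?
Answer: $-980$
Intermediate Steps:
$A = 12$ ($A = 8 + 4 = 12$)
$G{\left(B \right)} = 12$
$\left(G{\left(6 \right)} - 40\right) 35 = \left(12 - 40\right) 35 = \left(-28\right) 35 = -980$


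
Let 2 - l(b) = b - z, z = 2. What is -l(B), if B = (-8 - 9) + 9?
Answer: -12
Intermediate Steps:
B = -8 (B = -17 + 9 = -8)
l(b) = 4 - b (l(b) = 2 - (b - 1*2) = 2 - (b - 2) = 2 - (-2 + b) = 2 + (2 - b) = 4 - b)
-l(B) = -(4 - 1*(-8)) = -(4 + 8) = -1*12 = -12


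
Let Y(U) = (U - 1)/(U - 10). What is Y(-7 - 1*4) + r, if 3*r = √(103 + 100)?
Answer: 4/7 + √203/3 ≈ 5.3207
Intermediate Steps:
Y(U) = (-1 + U)/(-10 + U)
r = √203/3 (r = √(103 + 100)/3 = √203/3 ≈ 4.7493)
Y(-7 - 1*4) + r = (-1 + (-7 - 1*4))/(-10 + (-7 - 1*4)) + √203/3 = (-1 + (-7 - 4))/(-10 + (-7 - 4)) + √203/3 = (-1 - 11)/(-10 - 11) + √203/3 = -12/(-21) + √203/3 = -1/21*(-12) + √203/3 = 4/7 + √203/3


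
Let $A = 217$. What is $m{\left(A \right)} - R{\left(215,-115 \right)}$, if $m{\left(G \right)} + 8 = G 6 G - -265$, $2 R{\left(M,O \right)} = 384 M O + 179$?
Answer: $\frac{10059803}{2} \approx 5.0299 \cdot 10^{6}$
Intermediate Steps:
$R{\left(M,O \right)} = \frac{179}{2} + 192 M O$ ($R{\left(M,O \right)} = \frac{384 M O + 179}{2} = \frac{179 + 384 M O}{2} = \frac{179}{2} + 192 M O$)
$m{\left(G \right)} = 257 + 6 G^{2}$ ($m{\left(G \right)} = -8 + \left(G 6 G - -265\right) = -8 + \left(6 G G + 265\right) = -8 + \left(6 G^{2} + 265\right) = -8 + \left(265 + 6 G^{2}\right) = 257 + 6 G^{2}$)
$m{\left(A \right)} - R{\left(215,-115 \right)} = \left(257 + 6 \cdot 217^{2}\right) - \left(\frac{179}{2} + 192 \cdot 215 \left(-115\right)\right) = \left(257 + 6 \cdot 47089\right) - \left(\frac{179}{2} - 4747200\right) = \left(257 + 282534\right) - - \frac{9494221}{2} = 282791 + \frac{9494221}{2} = \frac{10059803}{2}$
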